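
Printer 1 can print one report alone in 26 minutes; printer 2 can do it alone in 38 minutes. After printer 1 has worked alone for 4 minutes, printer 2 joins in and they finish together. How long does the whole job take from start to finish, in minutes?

In 4 minutes printer 1 does 4/26 = 2/13 of the job, leaving 11/13.
Printer 1 and printer 2 together work at 16/247 per minute, so finishing takes 11/13 ÷ 16/247 = 209/16 minutes.
Total time = 4 + 209/16 = 273/16 minutes.

273/16 minutes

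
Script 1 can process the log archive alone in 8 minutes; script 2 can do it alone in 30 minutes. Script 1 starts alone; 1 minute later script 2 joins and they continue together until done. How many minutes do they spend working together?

105/19 minutes

In 1 minute script 1 does 1/8 of the job, leaving 7/8.
Script 1 and script 2 together work at 19/120 per minute, so finishing takes 7/8 ÷ 19/120 = 105/19 minutes.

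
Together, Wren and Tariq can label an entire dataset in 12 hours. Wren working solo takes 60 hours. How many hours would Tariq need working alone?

Combined rate is 1/12 per hour.
Known contribution: 1/60 per hour.
So Tariq's rate is 1/12 − 1/60 = 1/15, meaning 15 hours alone.

15 hours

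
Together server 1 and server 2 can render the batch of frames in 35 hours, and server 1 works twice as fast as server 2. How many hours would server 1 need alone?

Let server 2's rate be r; then server 1's rate is 2r, so together (2 + 1)r = 3r = 1/35.
Thus r = 1/105 per hour.
Server 2 alone: 105 hours; server 1 alone: 105/2 hours.

105/2 hours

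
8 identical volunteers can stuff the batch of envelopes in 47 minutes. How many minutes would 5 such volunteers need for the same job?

376/5 minutes

Total work is 8·47 = 376 volunteer-minutes.
With 5 volunteers: 376/5 minutes.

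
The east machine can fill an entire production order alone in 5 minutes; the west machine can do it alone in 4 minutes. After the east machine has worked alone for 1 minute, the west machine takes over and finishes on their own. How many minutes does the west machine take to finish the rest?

In 1 minute the east machine does 1/5 of the job, leaving 4/5.
The west machine works at 1/4 per minute, so finishing takes 4/5 ÷ 1/4 = 16/5 minutes.

16/5 minutes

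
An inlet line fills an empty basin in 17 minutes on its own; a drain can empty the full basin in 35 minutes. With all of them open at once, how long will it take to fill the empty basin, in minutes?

595/18 minutes

Net rate = 1/17 − 1/35 = (35 − 17)/595 = 18/595 per minute.
Filling time = 1 ÷ (18/595) = 595/18 minutes.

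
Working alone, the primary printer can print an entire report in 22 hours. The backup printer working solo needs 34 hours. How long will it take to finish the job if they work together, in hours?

Combined rate: 1/22 + 1/34 = (17 + 11)/374 = 28/374 = 14/187 per hour.
Time = 1 ÷ (14/187) = 187/14 hours.

187/14 hours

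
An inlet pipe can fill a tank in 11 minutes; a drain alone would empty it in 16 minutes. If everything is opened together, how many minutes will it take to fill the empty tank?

176/5 minutes

Net rate = 1/11 − 1/16 = (16 − 11)/176 = 5/176 per minute.
Filling time = 1 ÷ (5/176) = 176/5 minutes.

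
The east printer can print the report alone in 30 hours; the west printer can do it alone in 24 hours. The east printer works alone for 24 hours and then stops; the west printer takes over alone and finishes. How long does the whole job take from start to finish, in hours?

In 24 hours the east printer does 24/30 = 4/5 of the job, leaving 1/5.
The west printer works at 1/24 per hour, so finishing takes 1/5 ÷ 1/24 = 24/5 hours.
Total time = 24 + 24/5 = 144/5 hours.

144/5 hours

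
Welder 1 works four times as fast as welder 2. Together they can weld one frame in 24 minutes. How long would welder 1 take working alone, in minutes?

Let welder 2's rate be r; then welder 1's rate is 4r, so together (4 + 1)r = 5r = 1/24.
Thus r = 1/120 per minute.
Welder 2 alone: 120 minutes; welder 1 alone: 30 minutes.

30 minutes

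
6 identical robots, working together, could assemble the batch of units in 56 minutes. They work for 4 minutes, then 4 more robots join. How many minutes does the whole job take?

176/5 minutes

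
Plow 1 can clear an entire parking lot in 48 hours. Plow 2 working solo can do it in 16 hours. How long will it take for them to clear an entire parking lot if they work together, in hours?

12 hours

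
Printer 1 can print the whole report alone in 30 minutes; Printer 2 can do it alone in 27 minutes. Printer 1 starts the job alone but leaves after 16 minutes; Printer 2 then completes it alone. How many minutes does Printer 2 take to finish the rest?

63/5 minutes

In 16 minutes Printer 1 does 16/30 = 8/15 of the job, leaving 7/15.
Printer 2 works at 1/27 per minute, so finishing takes 7/15 ÷ 1/27 = 63/5 minutes.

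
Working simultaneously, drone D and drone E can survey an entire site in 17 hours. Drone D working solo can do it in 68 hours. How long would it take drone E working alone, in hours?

68/3 hours

Combined rate is 1/17 per hour.
Known contribution: 1/68 per hour.
So drone E's rate is 1/17 − 1/68 = 3/68, meaning 68/3 hours alone.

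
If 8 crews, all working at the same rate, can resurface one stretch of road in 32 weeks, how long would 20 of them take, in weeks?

64/5 weeks

Total work is 8·32 = 256 crew-weeks.
With 20 crews: 256/20 = 64/5 weeks.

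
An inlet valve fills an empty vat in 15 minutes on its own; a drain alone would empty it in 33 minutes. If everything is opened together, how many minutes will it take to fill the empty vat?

Net rate = 1/15 − 1/33 = (11 − 5)/165 = 6/165 = 2/55 per minute.
Filling time = 1 ÷ (2/55) = 55/2 minutes.

55/2 minutes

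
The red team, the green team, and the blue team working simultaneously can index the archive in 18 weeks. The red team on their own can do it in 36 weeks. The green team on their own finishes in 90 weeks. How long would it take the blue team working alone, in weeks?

60 weeks

Combined rate is 1/18 per week.
Known contribution: 1/36 + 1/90 = (5 + 2)/180 = 7/180 per week.
So the blue team's rate is 1/18 − 7/180 = 1/60, meaning 60 weeks alone.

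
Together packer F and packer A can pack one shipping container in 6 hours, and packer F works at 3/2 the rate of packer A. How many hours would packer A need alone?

Let packer A's rate be r; then packer F's rate is (3/2)r, so together (3/2 + 1)r = (5/2)r = 1/6.
Thus r = 1/15 per hour.
Packer A alone: 15 hours; packer F alone: 10 hours.

15 hours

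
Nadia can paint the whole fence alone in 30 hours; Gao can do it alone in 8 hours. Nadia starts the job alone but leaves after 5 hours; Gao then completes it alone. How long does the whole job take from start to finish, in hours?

35/3 hours

In 5 hours Nadia does 5/30 = 1/6 of the job, leaving 5/6.
Gao works at 1/8 per hour, so finishing takes 5/6 ÷ 1/8 = 20/3 hours.
Total time = 5 + 20/3 = 35/3 hours.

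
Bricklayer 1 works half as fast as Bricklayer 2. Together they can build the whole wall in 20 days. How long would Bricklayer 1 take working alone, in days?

60 days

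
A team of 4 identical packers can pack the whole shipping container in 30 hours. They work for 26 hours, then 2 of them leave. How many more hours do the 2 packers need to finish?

One packer does 1/120 of the job per hour.
After 26 hours with 4 packers, 13/15 is done (2/15 left).
With 2 packers the rate is 2/120 = 1/60, so the rest takes 2/15 ÷ 1/60 = 8 hours.

8 hours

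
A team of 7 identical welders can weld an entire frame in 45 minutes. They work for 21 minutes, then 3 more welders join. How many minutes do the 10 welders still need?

One welder does 1/315 of the job per minute.
After 21 minutes with 7 welders, 7/15 is done (8/15 left).
With 10 welders the rate is 10/315 = 2/63, so the rest takes 8/15 ÷ 2/63 = 84/5 minutes.

84/5 minutes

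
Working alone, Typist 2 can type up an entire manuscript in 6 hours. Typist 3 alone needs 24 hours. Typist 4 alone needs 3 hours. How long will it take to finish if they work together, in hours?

24/13 hours

Combined rate: 1/6 + 1/24 + 1/3 = (4 + 1 + 8)/24 = 13/24 per hour.
Time = 1 ÷ (13/24) = 24/13 hours.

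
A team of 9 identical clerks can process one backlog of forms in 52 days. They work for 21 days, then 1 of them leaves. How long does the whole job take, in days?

One clerk does 1/468 of the job per day.
After 21 days with 9 clerks, 21/52 is done (31/52 left).
With 8 clerks the rate is 8/468 = 2/117, so the rest takes 31/52 ÷ 2/117 = 279/8 days.
Total = 21 + 279/8 = 447/8 days.

447/8 days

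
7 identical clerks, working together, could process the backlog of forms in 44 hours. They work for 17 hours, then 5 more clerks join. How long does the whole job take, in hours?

One clerk does 1/308 of the job per hour.
After 17 hours with 7 clerks, 17/44 is done (27/44 left).
With 12 clerks the rate is 12/308 = 3/77, so the rest takes 27/44 ÷ 3/77 = 63/4 hours.
Total = 17 + 63/4 = 131/4 hours.

131/4 hours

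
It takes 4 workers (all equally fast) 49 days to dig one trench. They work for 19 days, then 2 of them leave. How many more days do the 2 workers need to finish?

60 days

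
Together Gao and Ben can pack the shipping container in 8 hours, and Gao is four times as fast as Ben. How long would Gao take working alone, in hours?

Let Ben's rate be r; then Gao's rate is 4r, so together (4 + 1)r = 5r = 1/8.
Thus r = 1/40 per hour.
Ben alone: 40 hours; Gao alone: 10 hours.

10 hours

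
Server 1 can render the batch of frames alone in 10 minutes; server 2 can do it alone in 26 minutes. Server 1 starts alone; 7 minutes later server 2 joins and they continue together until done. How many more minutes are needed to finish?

13/6 minutes

In 7 minutes server 1 does 7/10 of the job, leaving 3/10.
Server 1 and server 2 together work at 9/65 per minute, so finishing takes 3/10 ÷ 9/65 = 13/6 minutes.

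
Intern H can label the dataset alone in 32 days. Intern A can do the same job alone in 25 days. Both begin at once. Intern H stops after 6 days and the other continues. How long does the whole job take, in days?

In the first 6 days the combined rate is 57/800, so 171/400 of the job is done, leaving 229/400.
After intern H leaves the rate is 1/25 per day; the remaining 229/400 takes 229/16 days.
Total = 6 + 229/16 = 325/16 days.

325/16 days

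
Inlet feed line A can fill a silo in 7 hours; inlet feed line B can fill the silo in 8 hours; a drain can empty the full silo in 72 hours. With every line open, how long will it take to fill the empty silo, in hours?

63/16 hours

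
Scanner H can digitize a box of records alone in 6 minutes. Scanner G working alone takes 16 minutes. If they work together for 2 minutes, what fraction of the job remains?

13/24

Combined rate: 1/6 + 1/16 = (8 + 3)/48 = 11/48 per minute.
In 2 minutes they complete 2·11/48 = 11/24 of the job.
So 13/24 remains.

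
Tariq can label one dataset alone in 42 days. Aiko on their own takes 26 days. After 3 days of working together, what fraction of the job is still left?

Combined rate: 1/42 + 1/26 = (13 + 21)/546 = 34/546 = 17/273 per day.
In 3 days they complete 3·17/273 = 17/91 of the job.
So 74/91 remains.

74/91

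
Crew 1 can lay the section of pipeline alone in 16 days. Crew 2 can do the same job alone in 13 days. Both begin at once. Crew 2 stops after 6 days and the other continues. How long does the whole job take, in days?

112/13 days

In the first 6 days the combined rate is 29/208, so 87/104 of the job is done, leaving 17/104.
After Crew 2 leaves the rate is 1/16 per day; the remaining 17/104 takes 34/13 days.
Total = 6 + 34/13 = 112/13 days.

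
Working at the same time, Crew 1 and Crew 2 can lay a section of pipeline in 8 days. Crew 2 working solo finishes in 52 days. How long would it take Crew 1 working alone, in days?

104/11 days

Combined rate is 1/8 per day.
Known contribution: 1/52 per day.
So Crew 1's rate is 1/8 − 1/52 = 11/104, meaning 104/11 days alone.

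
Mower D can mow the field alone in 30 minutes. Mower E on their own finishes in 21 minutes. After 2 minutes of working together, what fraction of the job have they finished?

Combined rate: 1/30 + 1/21 = (7 + 10)/210 = 17/210 per minute.
In 2 minutes they complete 2·17/210 = 17/105 of the job.

17/105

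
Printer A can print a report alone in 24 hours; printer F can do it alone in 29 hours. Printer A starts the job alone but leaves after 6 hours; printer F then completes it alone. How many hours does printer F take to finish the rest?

In 6 hours printer A does 6/24 = 1/4 of the job, leaving 3/4.
Printer F works at 1/29 per hour, so finishing takes 3/4 ÷ 1/29 = 87/4 hours.

87/4 hours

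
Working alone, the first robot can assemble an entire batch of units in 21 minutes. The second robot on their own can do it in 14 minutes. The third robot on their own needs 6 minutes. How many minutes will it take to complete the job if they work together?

Combined rate: 1/21 + 1/14 + 1/6 = (2 + 3 + 7)/42 = 12/42 = 2/7 per minute.
Time = 1 ÷ (2/7) = 7/2 minutes.

7/2 minutes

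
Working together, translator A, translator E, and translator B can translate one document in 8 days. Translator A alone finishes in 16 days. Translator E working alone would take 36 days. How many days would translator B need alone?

Combined rate is 1/8 per day.
Known contribution: 1/16 + 1/36 = (9 + 4)/144 = 13/144 per day.
So translator B's rate is 1/8 − 13/144 = 5/144, meaning 144/5 days alone.

144/5 days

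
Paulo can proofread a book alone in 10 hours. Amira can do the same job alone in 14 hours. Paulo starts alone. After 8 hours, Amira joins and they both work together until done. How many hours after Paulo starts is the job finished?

55/6 hours

In the first 8 hours Paulo alone does 8/10 = 4/5 of the job, leaving 1/5.
Once everyone is working, combined rate: 1/10 + 1/14 = (7 + 5)/70 = 12/70 = 6/35 per hour.
Remaining 1/5 at 6/35 per hour takes 7/6 hours.
Total from the start = 8 + 7/6 = 55/6 hours.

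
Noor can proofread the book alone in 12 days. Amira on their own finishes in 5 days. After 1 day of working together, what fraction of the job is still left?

Combined rate: 1/12 + 1/5 = (5 + 12)/60 = 17/60 per day.
In 1 day they complete 1·17/60 = 17/60 of the job.
So 43/60 remains.

43/60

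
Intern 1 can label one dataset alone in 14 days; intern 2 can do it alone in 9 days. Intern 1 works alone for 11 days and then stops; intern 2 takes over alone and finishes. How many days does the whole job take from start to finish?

181/14 days

In 11 days intern 1 does 11/14 of the job, leaving 3/14.
Intern 2 works at 1/9 per day, so finishing takes 3/14 ÷ 1/9 = 27/14 days.
Total time = 11 + 27/14 = 181/14 days.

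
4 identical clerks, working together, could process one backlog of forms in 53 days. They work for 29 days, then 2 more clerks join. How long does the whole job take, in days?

One clerk does 1/212 of the job per day.
After 29 days with 4 clerks, 29/53 is done (24/53 left).
With 6 clerks the rate is 6/212 = 3/106, so the rest takes 24/53 ÷ 3/106 = 16 days.
Total = 29 + 16 = 45 days.

45 days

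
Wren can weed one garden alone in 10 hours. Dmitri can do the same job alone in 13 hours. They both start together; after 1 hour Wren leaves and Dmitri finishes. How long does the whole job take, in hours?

In the first 1 hour the combined rate is 23/130, so 23/130 of the job is done, leaving 107/130.
After Wren leaves the rate is 1/13 per hour; the remaining 107/130 takes 107/10 hours.
Total = 1 + 107/10 = 117/10 hours.

117/10 hours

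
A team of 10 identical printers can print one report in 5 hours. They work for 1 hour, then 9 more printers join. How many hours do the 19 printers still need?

One printer does 1/50 of the job per hour.
After 1 hour with 10 printers, 1/5 is done (4/5 left).
With 19 printers the rate is 19/50, so the rest takes 4/5 ÷ 19/50 = 40/19 hours.

40/19 hours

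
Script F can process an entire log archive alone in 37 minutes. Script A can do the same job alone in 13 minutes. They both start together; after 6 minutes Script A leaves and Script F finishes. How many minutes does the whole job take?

In the first 6 minutes the combined rate is 50/481, so 300/481 of the job is done, leaving 181/481.
After Script A leaves the rate is 1/37 per minute; the remaining 181/481 takes 181/13 minutes.
Total = 6 + 181/13 = 259/13 minutes.

259/13 minutes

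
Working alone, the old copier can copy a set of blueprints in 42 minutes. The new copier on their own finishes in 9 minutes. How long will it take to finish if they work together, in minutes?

Combined rate: 1/42 + 1/9 = (3 + 14)/126 = 17/126 per minute.
Time = 1 ÷ (17/126) = 126/17 minutes.

126/17 minutes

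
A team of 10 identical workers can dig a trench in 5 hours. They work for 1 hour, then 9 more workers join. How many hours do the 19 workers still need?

40/19 hours

One worker does 1/50 of the job per hour.
After 1 hour with 10 workers, 1/5 is done (4/5 left).
With 19 workers the rate is 19/50, so the rest takes 4/5 ÷ 19/50 = 40/19 hours.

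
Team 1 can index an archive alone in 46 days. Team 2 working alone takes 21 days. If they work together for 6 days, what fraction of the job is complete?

67/161

Combined rate: 1/46 + 1/21 = (21 + 46)/966 = 67/966 per day.
In 6 days they complete 6·67/966 = 67/161 of the job.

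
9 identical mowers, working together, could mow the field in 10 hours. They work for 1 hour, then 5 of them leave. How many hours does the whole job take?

One mower does 1/90 of the job per hour.
After 1 hour with 9 mowers, 1/10 is done (9/10 left).
With 4 mowers the rate is 4/90 = 2/45, so the rest takes 9/10 ÷ 2/45 = 81/4 hours.
Total = 1 + 81/4 = 85/4 hours.

85/4 hours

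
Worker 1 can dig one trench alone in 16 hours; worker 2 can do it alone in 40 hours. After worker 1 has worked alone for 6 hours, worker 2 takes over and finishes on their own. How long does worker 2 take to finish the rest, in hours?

In 6 hours worker 1 does 6/16 = 3/8 of the job, leaving 5/8.
Worker 2 works at 1/40 per hour, so finishing takes 5/8 ÷ 1/40 = 25 hours.

25 hours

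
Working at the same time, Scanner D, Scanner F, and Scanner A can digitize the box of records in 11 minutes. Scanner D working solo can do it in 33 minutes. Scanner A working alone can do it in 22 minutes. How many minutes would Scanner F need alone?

Combined rate is 1/11 per minute.
Known contribution: 1/33 + 1/22 = (2 + 3)/66 = 5/66 per minute.
So Scanner F's rate is 1/11 − 5/66 = 1/66, meaning 66 minutes alone.

66 minutes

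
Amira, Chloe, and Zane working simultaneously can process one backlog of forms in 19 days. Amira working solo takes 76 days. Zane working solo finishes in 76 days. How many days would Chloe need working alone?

Combined rate is 1/19 per day.
Known contribution: 1/76 + 1/76 = (1 + 1)/76 = 2/76 = 1/38 per day.
So Chloe's rate is 1/19 − 1/38 = 1/38, meaning 38 days alone.

38 days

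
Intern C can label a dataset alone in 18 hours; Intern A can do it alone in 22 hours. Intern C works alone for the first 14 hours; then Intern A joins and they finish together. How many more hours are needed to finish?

In 14 hours Intern C does 14/18 = 7/9 of the job, leaving 2/9.
Intern C and Intern A together work at 10/99 per hour, so finishing takes 2/9 ÷ 10/99 = 11/5 hours.

11/5 hours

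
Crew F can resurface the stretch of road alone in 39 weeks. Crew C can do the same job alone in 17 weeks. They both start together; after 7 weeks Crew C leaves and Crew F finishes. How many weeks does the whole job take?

390/17 weeks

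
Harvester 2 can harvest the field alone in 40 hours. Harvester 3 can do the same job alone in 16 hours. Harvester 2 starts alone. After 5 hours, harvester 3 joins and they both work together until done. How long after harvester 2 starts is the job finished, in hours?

15 hours

In the first 5 hours harvester 2 alone does 5/40 = 1/8 of the job, leaving 7/8.
Once everyone is working, combined rate: 1/40 + 1/16 = (2 + 5)/80 = 7/80 per hour.
Remaining 7/8 at 7/80 per hour takes 10 hours.
Total from the start = 5 + 10 = 15 hours.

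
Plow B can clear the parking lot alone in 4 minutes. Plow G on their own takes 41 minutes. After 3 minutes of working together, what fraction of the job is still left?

29/164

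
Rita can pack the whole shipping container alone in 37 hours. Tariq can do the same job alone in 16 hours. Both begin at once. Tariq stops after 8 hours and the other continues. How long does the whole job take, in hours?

37/2 hours

In the first 8 hours the combined rate is 53/592, so 53/74 of the job is done, leaving 21/74.
After Tariq leaves the rate is 1/37 per hour; the remaining 21/74 takes 21/2 hours.
Total = 8 + 21/2 = 37/2 hours.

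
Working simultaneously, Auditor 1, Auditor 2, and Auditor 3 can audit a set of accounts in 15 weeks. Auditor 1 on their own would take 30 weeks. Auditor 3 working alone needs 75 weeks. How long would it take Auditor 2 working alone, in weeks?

Combined rate is 1/15 per week.
Known contribution: 1/30 + 1/75 = (5 + 2)/150 = 7/150 per week.
So Auditor 2's rate is 1/15 − 7/150 = 1/50, meaning 50 weeks alone.

50 weeks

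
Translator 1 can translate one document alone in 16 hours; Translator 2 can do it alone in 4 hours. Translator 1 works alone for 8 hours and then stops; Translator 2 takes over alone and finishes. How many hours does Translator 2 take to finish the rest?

In 8 hours Translator 1 does 8/16 = 1/2 of the job, leaving 1/2.
Translator 2 works at 1/4 per hour, so finishing takes 1/2 ÷ 1/4 = 2 hours.

2 hours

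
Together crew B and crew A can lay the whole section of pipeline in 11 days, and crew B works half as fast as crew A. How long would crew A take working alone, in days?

33/2 days

Let crew A's rate be r; then crew B's rate is (1/2)r, so together (1/2 + 1)r = (3/2)r = 1/11.
Thus r = 2/33 per day.
Crew A alone: 33/2 days; crew B alone: 33 days.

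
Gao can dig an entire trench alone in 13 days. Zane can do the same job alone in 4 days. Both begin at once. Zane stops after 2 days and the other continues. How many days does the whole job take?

In the first 2 days the combined rate is 17/52, so 17/26 of the job is done, leaving 9/26.
After Zane leaves the rate is 1/13 per day; the remaining 9/26 takes 9/2 days.
Total = 2 + 9/2 = 13/2 days.

13/2 days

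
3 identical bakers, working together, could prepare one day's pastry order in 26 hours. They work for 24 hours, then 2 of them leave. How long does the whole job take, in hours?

30 hours

One baker does 1/78 of the job per hour.
After 24 hours with 3 bakers, 12/13 is done (1/13 left).
With 1 baker the rate is 1/78, so the rest takes 1/13 ÷ 1/78 = 6 hours.
Total = 24 + 6 = 30 hours.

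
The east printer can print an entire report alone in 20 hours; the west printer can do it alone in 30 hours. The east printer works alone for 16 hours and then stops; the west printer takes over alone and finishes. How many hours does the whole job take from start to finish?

In 16 hours the east printer does 16/20 = 4/5 of the job, leaving 1/5.
The west printer works at 1/30 per hour, so finishing takes 1/5 ÷ 1/30 = 6 hours.
Total time = 16 + 6 = 22 hours.

22 hours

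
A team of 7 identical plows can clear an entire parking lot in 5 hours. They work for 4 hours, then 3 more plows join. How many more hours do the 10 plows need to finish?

One plow does 1/35 of the job per hour.
After 4 hours with 7 plows, 4/5 is done (1/5 left).
With 10 plows the rate is 10/35 = 2/7, so the rest takes 1/5 ÷ 2/7 = 7/10 hours.

7/10 hours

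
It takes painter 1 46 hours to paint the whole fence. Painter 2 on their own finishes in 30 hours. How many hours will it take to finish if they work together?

Combined rate: 1/46 + 1/30 = (15 + 23)/690 = 38/690 = 19/345 per hour.
Time = 1 ÷ (19/345) = 345/19 hours.

345/19 hours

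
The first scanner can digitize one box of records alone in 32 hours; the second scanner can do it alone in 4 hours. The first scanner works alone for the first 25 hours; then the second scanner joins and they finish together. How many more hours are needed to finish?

In 25 hours the first scanner does 25/32 of the job, leaving 7/32.
The first scanner and the second scanner together work at 9/32 per hour, so finishing takes 7/32 ÷ 9/32 = 7/9 hours.

7/9 hours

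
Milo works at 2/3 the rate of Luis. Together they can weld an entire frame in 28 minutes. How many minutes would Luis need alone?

140/3 minutes

Let Luis's rate be r; then Milo's rate is (2/3)r, so together (2/3 + 1)r = (5/3)r = 1/28.
Thus r = 3/140 per minute.
Luis alone: 140/3 minutes; Milo alone: 70 minutes.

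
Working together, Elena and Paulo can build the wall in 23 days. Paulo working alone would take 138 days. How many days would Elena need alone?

Combined rate is 1/23 per day.
Known contribution: 1/138 per day.
So Elena's rate is 1/23 − 1/138 = 5/138, meaning 138/5 days alone.

138/5 days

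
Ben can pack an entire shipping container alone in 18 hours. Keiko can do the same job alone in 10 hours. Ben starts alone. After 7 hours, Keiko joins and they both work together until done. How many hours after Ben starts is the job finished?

In the first 7 hours Ben alone does 7/18 of the job, leaving 11/18.
Once everyone is working, combined rate: 1/18 + 1/10 = (5 + 9)/90 = 14/90 = 7/45 per hour.
Remaining 11/18 at 7/45 per hour takes 55/14 hours.
Total from the start = 7 + 55/14 = 153/14 hours.

153/14 hours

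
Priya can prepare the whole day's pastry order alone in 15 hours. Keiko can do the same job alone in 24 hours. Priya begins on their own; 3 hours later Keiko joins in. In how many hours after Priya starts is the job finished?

In the first 3 hours Priya alone does 3/15 = 1/5 of the job, leaving 4/5.
Once everyone is working, combined rate: 1/15 + 1/24 = (8 + 5)/120 = 13/120 per hour.
Remaining 4/5 at 13/120 per hour takes 96/13 hours.
Total from the start = 3 + 96/13 = 135/13 hours.

135/13 hours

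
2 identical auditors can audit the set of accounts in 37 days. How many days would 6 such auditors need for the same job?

37/3 days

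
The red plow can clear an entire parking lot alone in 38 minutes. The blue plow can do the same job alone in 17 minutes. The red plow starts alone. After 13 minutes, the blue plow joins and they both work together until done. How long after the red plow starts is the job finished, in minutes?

In the first 13 minutes the red plow alone does 13/38 of the job, leaving 25/38.
Once everyone is working, combined rate: 1/38 + 1/17 = (17 + 38)/646 = 55/646 per minute.
Remaining 25/38 at 55/646 per minute takes 85/11 minutes.
Total from the start = 13 + 85/11 = 228/11 minutes.

228/11 minutes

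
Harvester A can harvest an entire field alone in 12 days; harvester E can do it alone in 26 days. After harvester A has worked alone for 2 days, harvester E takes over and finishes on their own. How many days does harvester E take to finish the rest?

In 2 days harvester A does 2/12 = 1/6 of the job, leaving 5/6.
Harvester E works at 1/26 per day, so finishing takes 5/6 ÷ 1/26 = 65/3 days.

65/3 days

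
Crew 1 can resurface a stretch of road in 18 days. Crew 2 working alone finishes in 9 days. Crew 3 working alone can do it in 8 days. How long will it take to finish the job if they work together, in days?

Combined rate: 1/18 + 1/9 + 1/8 = (4 + 8 + 9)/72 = 21/72 = 7/24 per day.
Time = 1 ÷ (7/24) = 24/7 days.

24/7 days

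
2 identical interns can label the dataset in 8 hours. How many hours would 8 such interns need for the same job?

Total work is 2·8 = 16 intern-hours.
With 8 interns: 16/8 = 2 hours.

2 hours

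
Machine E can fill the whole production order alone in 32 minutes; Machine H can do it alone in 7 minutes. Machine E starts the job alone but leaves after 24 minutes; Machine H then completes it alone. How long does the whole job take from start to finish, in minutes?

103/4 minutes

In 24 minutes Machine E does 24/32 = 3/4 of the job, leaving 1/4.
Machine H works at 1/7 per minute, so finishing takes 1/4 ÷ 1/7 = 7/4 minutes.
Total time = 24 + 7/4 = 103/4 minutes.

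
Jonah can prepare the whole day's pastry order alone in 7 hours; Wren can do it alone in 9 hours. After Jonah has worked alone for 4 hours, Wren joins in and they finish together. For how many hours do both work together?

27/16 hours

In 4 hours Jonah does 4/7 of the job, leaving 3/7.
Jonah and Wren together work at 16/63 per hour, so finishing takes 3/7 ÷ 16/63 = 27/16 hours.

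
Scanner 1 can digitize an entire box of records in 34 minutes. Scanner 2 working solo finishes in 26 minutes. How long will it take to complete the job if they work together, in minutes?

221/15 minutes

Combined rate: 1/34 + 1/26 = (13 + 17)/442 = 30/442 = 15/221 per minute.
Time = 1 ÷ (15/221) = 221/15 minutes.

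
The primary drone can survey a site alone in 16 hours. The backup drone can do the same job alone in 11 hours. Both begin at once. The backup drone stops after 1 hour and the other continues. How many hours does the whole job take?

160/11 hours

In the first 1 hour the combined rate is 27/176, so 27/176 of the job is done, leaving 149/176.
After the backup drone leaves the rate is 1/16 per hour; the remaining 149/176 takes 149/11 hours.
Total = 1 + 149/11 = 160/11 hours.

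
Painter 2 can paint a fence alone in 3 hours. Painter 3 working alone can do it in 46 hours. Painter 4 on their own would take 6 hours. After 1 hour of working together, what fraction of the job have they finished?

Combined rate: 1/3 + 1/46 + 1/6 = (46 + 3 + 23)/138 = 72/138 = 12/23 per hour.
In 1 hour they complete 1·12/23 = 12/23 of the job.

12/23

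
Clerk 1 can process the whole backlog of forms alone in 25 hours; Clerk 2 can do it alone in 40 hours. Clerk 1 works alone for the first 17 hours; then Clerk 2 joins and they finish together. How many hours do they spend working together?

In 17 hours Clerk 1 does 17/25 of the job, leaving 8/25.
Clerk 1 and Clerk 2 together work at 13/200 per hour, so finishing takes 8/25 ÷ 13/200 = 64/13 hours.

64/13 hours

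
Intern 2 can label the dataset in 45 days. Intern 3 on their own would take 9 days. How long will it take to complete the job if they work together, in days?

Combined rate: 1/45 + 1/9 = (1 + 5)/45 = 6/45 = 2/15 per day.
Time = 1 ÷ (2/15) = 15/2 days.

15/2 days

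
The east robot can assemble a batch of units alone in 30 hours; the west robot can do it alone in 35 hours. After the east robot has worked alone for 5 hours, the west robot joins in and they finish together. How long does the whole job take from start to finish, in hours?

240/13 hours

In 5 hours the east robot does 5/30 = 1/6 of the job, leaving 5/6.
The east robot and the west robot together work at 13/210 per hour, so finishing takes 5/6 ÷ 13/210 = 175/13 hours.
Total time = 5 + 175/13 = 240/13 hours.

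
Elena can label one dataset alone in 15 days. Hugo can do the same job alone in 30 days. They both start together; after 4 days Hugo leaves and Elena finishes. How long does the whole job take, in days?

In the first 4 days the combined rate is 1/10, so 2/5 of the job is done, leaving 3/5.
After Hugo leaves the rate is 1/15 per day; the remaining 3/5 takes 9 days.
Total = 4 + 9 = 13 days.

13 days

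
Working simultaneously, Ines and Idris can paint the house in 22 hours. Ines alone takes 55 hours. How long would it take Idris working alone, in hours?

110/3 hours

Combined rate is 1/22 per hour.
Known contribution: 1/55 per hour.
So Idris's rate is 1/22 − 1/55 = 3/110, meaning 110/3 hours alone.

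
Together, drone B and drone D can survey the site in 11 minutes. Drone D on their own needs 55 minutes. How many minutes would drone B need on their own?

Combined rate is 1/11 per minute.
Known contribution: 1/55 per minute.
So drone B's rate is 1/11 − 1/55 = 4/55, meaning 55/4 minutes alone.

55/4 minutes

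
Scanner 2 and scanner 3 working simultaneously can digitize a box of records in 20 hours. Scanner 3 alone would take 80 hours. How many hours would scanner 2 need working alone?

Combined rate is 1/20 per hour.
Known contribution: 1/80 per hour.
So scanner 2's rate is 1/20 − 1/80 = 3/80, meaning 80/3 hours alone.

80/3 hours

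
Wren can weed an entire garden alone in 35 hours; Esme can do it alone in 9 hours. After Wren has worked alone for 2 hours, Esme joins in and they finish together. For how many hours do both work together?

27/4 hours

In 2 hours Wren does 2/35 of the job, leaving 33/35.
Wren and Esme together work at 44/315 per hour, so finishing takes 33/35 ÷ 44/315 = 27/4 hours.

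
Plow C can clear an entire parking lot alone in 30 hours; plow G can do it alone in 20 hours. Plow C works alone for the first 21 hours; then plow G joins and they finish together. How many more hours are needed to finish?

In 21 hours plow C does 21/30 = 7/10 of the job, leaving 3/10.
Plow C and plow G together work at 1/12 per hour, so finishing takes 3/10 ÷ 1/12 = 18/5 hours.

18/5 hours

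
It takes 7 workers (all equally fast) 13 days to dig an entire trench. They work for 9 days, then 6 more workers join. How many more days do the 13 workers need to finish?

One worker does 1/91 of the job per day.
After 9 days with 7 workers, 9/13 is done (4/13 left).
With 13 workers the rate is 13/91 = 1/7, so the rest takes 4/13 ÷ 1/7 = 28/13 days.

28/13 days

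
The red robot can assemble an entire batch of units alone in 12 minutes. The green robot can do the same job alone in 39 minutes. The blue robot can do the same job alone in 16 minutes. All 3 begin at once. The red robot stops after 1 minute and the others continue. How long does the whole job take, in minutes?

52/5 minutes

In the first 1 minute the combined rate is 107/624, so 107/624 of the job is done, leaving 517/624.
After the red robot leaves the rate is 55/624 per minute; the remaining 517/624 takes 47/5 minutes.
Total = 1 + 47/5 = 52/5 minutes.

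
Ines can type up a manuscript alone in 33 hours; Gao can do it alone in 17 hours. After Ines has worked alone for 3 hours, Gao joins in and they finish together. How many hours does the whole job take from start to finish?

In 3 hours Ines does 3/33 = 1/11 of the job, leaving 10/11.
Ines and Gao together work at 50/561 per hour, so finishing takes 10/11 ÷ 50/561 = 51/5 hours.
Total time = 3 + 51/5 = 66/5 hours.

66/5 hours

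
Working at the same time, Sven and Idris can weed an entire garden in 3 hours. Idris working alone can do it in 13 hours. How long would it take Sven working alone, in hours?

39/10 hours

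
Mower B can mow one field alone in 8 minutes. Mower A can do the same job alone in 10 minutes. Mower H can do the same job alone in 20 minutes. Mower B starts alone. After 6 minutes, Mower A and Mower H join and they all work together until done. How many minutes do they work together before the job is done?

10/11 minutes

In the first 6 minutes Mower B alone does 6/8 = 3/4 of the job, leaving 1/4.
Once everyone is working, combined rate: 1/8 + 1/10 + 1/20 = (5 + 4 + 2)/40 = 11/40 per minute.
Remaining 1/4 at 11/40 per minute takes 10/11 minutes.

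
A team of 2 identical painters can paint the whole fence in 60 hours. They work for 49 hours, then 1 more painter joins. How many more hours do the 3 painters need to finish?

22/3 hours

One painter does 1/120 of the job per hour.
After 49 hours with 2 painters, 49/60 is done (11/60 left).
With 3 painters the rate is 3/120 = 1/40, so the rest takes 11/60 ÷ 1/40 = 22/3 hours.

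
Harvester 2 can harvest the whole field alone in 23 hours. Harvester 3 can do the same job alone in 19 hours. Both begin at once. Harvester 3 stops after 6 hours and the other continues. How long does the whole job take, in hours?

299/19 hours

In the first 6 hours the combined rate is 42/437, so 252/437 of the job is done, leaving 185/437.
After Harvester 3 leaves the rate is 1/23 per hour; the remaining 185/437 takes 185/19 hours.
Total = 6 + 185/19 = 299/19 hours.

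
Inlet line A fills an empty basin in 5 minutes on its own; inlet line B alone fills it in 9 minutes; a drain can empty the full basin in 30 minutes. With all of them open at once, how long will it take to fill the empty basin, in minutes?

18/5 minutes

Net rate = 1/5 + 1/9 − 1/30 = (18 + 10 − 3)/90 = 25/90 = 5/18 per minute.
Filling time = 1 ÷ (5/18) = 18/5 minutes.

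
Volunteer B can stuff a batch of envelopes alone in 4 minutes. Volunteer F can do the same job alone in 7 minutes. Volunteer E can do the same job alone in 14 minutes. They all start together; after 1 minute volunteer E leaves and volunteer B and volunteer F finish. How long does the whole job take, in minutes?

26/11 minutes

In the first 1 minute the combined rate is 13/28, so 13/28 of the job is done, leaving 15/28.
After volunteer E leaves the rate is 11/28 per minute; the remaining 15/28 takes 15/11 minutes.
Total = 1 + 15/11 = 26/11 minutes.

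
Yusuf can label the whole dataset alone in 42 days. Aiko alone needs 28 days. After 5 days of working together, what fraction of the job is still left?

Combined rate: 1/42 + 1/28 = (2 + 3)/84 = 5/84 per day.
In 5 days they complete 5·5/84 = 25/84 of the job.
So 59/84 remains.

59/84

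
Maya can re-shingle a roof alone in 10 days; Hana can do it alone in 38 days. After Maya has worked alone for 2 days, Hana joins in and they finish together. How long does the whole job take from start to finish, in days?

In 2 days Maya does 2/10 = 1/5 of the job, leaving 4/5.
Maya and Hana together work at 12/95 per day, so finishing takes 4/5 ÷ 12/95 = 19/3 days.
Total time = 2 + 19/3 = 25/3 days.

25/3 days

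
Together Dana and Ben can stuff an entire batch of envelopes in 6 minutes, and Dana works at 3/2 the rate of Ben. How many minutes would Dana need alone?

Let Ben's rate be r; then Dana's rate is (3/2)r, so together (3/2 + 1)r = (5/2)r = 1/6.
Thus r = 1/15 per minute.
Ben alone: 15 minutes; Dana alone: 10 minutes.

10 minutes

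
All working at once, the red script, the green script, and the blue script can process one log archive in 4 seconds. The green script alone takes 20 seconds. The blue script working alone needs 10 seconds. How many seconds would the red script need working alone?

10 seconds

Combined rate is 1/4 per second.
Known contribution: 1/20 + 1/10 = (1 + 2)/20 = 3/20 per second.
So the red script's rate is 1/4 − 3/20 = 1/10, meaning 10 seconds alone.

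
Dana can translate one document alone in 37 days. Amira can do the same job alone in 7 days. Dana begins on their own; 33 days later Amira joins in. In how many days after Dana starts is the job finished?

370/11 days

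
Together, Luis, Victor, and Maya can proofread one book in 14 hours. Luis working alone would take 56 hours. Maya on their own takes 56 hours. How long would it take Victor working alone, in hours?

Combined rate is 1/14 per hour.
Known contribution: 1/56 + 1/56 = (1 + 1)/56 = 2/56 = 1/28 per hour.
So Victor's rate is 1/14 − 1/28 = 1/28, meaning 28 hours alone.

28 hours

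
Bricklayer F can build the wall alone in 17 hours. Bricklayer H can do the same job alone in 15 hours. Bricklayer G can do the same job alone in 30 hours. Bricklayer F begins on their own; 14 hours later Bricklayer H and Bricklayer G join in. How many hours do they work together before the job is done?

10/9 hours

In the first 14 hours Bricklayer F alone does 14/17 of the job, leaving 3/17.
Once everyone is working, combined rate: 1/17 + 1/15 + 1/30 = (30 + 34 + 17)/510 = 81/510 = 27/170 per hour.
Remaining 3/17 at 27/170 per hour takes 10/9 hours.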